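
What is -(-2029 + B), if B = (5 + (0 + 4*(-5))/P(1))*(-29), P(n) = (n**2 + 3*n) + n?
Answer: 2058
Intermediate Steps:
P(n) = n**2 + 4*n
B = -29 (B = (5 + (0 + 4*(-5))/((1*(4 + 1))))*(-29) = (5 + (0 - 20)/((1*5)))*(-29) = (5 - 20/5)*(-29) = (5 - 20*1/5)*(-29) = (5 - 4)*(-29) = 1*(-29) = -29)
-(-2029 + B) = -(-2029 - 29) = -1*(-2058) = 2058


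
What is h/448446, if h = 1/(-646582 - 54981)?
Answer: -1/314613121098 ≈ -3.1785e-12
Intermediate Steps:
h = -1/701563 (h = 1/(-701563) = -1/701563 ≈ -1.4254e-6)
h/448446 = -1/701563/448446 = -1/701563*1/448446 = -1/314613121098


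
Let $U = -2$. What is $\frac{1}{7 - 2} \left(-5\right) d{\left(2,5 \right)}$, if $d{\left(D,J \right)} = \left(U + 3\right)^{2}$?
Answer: $-1$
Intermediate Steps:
$d{\left(D,J \right)} = 1$ ($d{\left(D,J \right)} = \left(-2 + 3\right)^{2} = 1^{2} = 1$)
$\frac{1}{7 - 2} \left(-5\right) d{\left(2,5 \right)} = \frac{1}{7 - 2} \left(-5\right) 1 = \frac{1}{5} \left(-5\right) 1 = \left(-1\right) 1 = -1$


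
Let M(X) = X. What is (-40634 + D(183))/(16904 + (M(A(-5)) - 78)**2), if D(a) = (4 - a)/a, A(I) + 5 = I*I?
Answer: -7436201/3709044 ≈ -2.0049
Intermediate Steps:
A(I) = -5 + I**2 (A(I) = -5 + I*I = -5 + I**2)
D(a) = (4 - a)/a
(-40634 + D(183))/(16904 + (M(A(-5)) - 78)**2) = (-40634 + (4 - 1*183)/183)/(16904 + ((-5 + (-5)**2) - 78)**2) = (-40634 + (4 - 183)/183)/(16904 + ((-5 + 25) - 78)**2) = (-40634 + (1/183)*(-179))/(16904 + (20 - 78)**2) = (-40634 - 179/183)/(16904 + (-58)**2) = -7436201/(183*(16904 + 3364)) = -7436201/183/20268 = -7436201/183*1/20268 = -7436201/3709044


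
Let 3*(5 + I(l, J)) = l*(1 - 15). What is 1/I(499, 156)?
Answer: -3/7001 ≈ -0.00042851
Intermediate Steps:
I(l, J) = -5 - 14*l/3 (I(l, J) = -5 + (l*(1 - 15))/3 = -5 + (l*(-14))/3 = -5 + (-14*l)/3 = -5 - 14*l/3)
1/I(499, 156) = 1/(-5 - 14/3*499) = 1/(-5 - 6986/3) = 1/(-7001/3) = -3/7001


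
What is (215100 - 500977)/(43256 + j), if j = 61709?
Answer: -285877/104965 ≈ -2.7235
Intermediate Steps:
(215100 - 500977)/(43256 + j) = (215100 - 500977)/(43256 + 61709) = -285877/104965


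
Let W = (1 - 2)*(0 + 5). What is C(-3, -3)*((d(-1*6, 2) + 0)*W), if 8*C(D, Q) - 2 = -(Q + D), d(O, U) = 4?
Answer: -20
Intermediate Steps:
C(D, Q) = 1/4 - D/8 - Q/8 (C(D, Q) = 1/4 + (-(Q + D))/8 = 1/4 + (-(D + Q))/8 = 1/4 + (-D - Q)/8 = 1/4 + (-D/8 - Q/8) = 1/4 - D/8 - Q/8)
W = -5 (W = -1*5 = -5)
C(-3, -3)*((d(-1*6, 2) + 0)*W) = (1/4 - 1/8*(-3) - 1/8*(-3))*((4 + 0)*(-5)) = (1/4 + 3/8 + 3/8)*(4*(-5)) = 1*(-20) = -20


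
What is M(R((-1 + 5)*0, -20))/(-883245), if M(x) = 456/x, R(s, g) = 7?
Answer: -152/2060905 ≈ -7.3754e-5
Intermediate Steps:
M(R((-1 + 5)*0, -20))/(-883245) = (456/7)/(-883245) = (456*(⅐))*(-1/883245) = (456/7)*(-1/883245) = -152/2060905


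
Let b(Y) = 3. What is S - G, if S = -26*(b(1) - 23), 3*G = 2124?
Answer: -188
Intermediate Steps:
G = 708 (G = (⅓)*2124 = 708)
S = 520 (S = -26*(3 - 23) = -26*(-20) = 520)
S - G = 520 - 1*708 = 520 - 708 = -188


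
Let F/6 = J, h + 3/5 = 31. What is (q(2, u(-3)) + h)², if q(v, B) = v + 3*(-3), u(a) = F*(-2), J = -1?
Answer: 13689/25 ≈ 547.56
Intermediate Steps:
h = 152/5 (h = -⅗ + 31 = 152/5 ≈ 30.400)
F = -6 (F = 6*(-1) = -6)
u(a) = 12 (u(a) = -6*(-2) = 12)
q(v, B) = -9 + v (q(v, B) = v - 9 = -9 + v)
(q(2, u(-3)) + h)² = ((-9 + 2) + 152/5)² = (-7 + 152/5)² = (117/5)² = 13689/25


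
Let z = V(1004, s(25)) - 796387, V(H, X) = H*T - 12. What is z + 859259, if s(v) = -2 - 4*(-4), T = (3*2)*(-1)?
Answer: 56836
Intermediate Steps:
T = -6 (T = 6*(-1) = -6)
s(v) = 14 (s(v) = -2 + 16 = 14)
V(H, X) = -12 - 6*H (V(H, X) = H*(-6) - 12 = -6*H - 12 = -12 - 6*H)
z = -802423 (z = (-12 - 6*1004) - 796387 = (-12 - 6024) - 796387 = -6036 - 796387 = -802423)
z + 859259 = -802423 + 859259 = 56836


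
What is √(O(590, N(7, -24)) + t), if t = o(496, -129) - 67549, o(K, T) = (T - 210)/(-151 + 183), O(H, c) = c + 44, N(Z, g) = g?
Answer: I*√4322534/8 ≈ 259.88*I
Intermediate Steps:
O(H, c) = 44 + c
o(K, T) = -105/16 + T/32 (o(K, T) = (-210 + T)/32 = (-210 + T)*(1/32) = -105/16 + T/32)
t = -2161907/32 (t = (-105/16 + (1/32)*(-129)) - 67549 = (-105/16 - 129/32) - 67549 = -339/32 - 67549 = -2161907/32 ≈ -67560.)
√(O(590, N(7, -24)) + t) = √((44 - 24) - 2161907/32) = √(20 - 2161907/32) = √(-2161267/32) = I*√4322534/8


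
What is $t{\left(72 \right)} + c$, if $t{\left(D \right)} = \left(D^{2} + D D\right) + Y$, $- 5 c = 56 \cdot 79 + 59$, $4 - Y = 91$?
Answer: $\frac{46922}{5} \approx 9384.4$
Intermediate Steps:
$Y = -87$ ($Y = 4 - 91 = -87$)
$c = - \frac{4483}{5}$ ($c = - \frac{56 \cdot 79 + 59}{5} = - \frac{4424 + 59}{5} = \left(- \frac{1}{5}\right) 4483 = - \frac{4483}{5} \approx -896.6$)
$t{\left(D \right)} = -87 + 2 D^{2}$ ($t{\left(D \right)} = \left(D^{2} + D D\right) - 87 = \left(D^{2} + D^{2}\right) - 87 = 2 D^{2} - 87 = -87 + 2 D^{2}$)
$t{\left(72 \right)} + c = \left(-87 + 2 \cdot 72^{2}\right) - \frac{4483}{5} = \left(-87 + 2 \cdot 5184\right) - \frac{4483}{5} = \left(-87 + 10368\right) - \frac{4483}{5} = 10281 - \frac{4483}{5} = \frac{46922}{5}$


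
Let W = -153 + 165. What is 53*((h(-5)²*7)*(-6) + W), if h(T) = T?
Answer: -55014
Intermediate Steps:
W = 12
53*((h(-5)²*7)*(-6) + W) = 53*(((-5)²*7)*(-6) + 12) = 53*((25*7)*(-6) + 12) = 53*(175*(-6) + 12) = 53*(-1050 + 12) = 53*(-1038) = -55014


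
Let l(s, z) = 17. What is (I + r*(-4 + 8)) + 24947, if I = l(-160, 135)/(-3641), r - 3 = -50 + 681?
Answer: 100065586/3641 ≈ 27483.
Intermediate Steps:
r = 634 (r = 3 + (-50 + 681) = 3 + 631 = 634)
I = -17/3641 (I = 17/(-3641) = 17*(-1/3641) = -17/3641 ≈ -0.0046690)
(I + r*(-4 + 8)) + 24947 = (-17/3641 + 634*(-4 + 8)) + 24947 = (-17/3641 + 634*4) + 24947 = (-17/3641 + 2536) + 24947 = 9233559/3641 + 24947 = 100065586/3641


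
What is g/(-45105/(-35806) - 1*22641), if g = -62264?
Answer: 2229424784/810638541 ≈ 2.7502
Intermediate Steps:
g/(-45105/(-35806) - 1*22641) = -62264/(-45105/(-35806) - 1*22641) = -62264/(-45105*(-1/35806) - 22641) = -62264/(45105/35806 - 22641) = -62264/(-810638541/35806) = -62264*(-35806/810638541) = 2229424784/810638541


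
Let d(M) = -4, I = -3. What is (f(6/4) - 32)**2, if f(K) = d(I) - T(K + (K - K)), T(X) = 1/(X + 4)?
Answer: 158404/121 ≈ 1309.1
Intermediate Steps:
T(X) = 1/(4 + X)
f(K) = -4 - 1/(4 + K) (f(K) = -4 - 1/(4 + (K + (K - K))) = -4 - 1/(4 + (K + 0)) = -4 - 1/(4 + K))
(f(6/4) - 32)**2 = ((-17 - 24/4)/(4 + 6/4) - 32)**2 = ((-17 - 24/4)/(4 + 6*(1/4)) - 32)**2 = ((-17 - 4*3/2)/(4 + 3/2) - 32)**2 = ((-17 - 6)/(11/2) - 32)**2 = ((2/11)*(-23) - 32)**2 = (-46/11 - 32)**2 = (-398/11)**2 = 158404/121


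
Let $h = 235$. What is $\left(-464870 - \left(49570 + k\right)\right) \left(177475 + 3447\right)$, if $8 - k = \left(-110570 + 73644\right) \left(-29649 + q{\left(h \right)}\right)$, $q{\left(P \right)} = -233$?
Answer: $199540372557848$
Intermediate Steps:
$k = -1103422724$ ($k = 8 - \left(-110570 + 73644\right) \left(-29649 - 233\right) = 8 - \left(-36926\right) \left(-29882\right) = 8 - 1103422732 = -1103422724$)
$\left(-464870 - \left(49570 + k\right)\right) \left(177475 + 3447\right) = \left(-464870 - -1103373154\right) \left(177475 + 3447\right) = \left(-464870 + \left(-49570 + 1103422724\right)\right) 180922 = \left(-464870 + 1103373154\right) 180922 = 1102908284 \cdot 180922 = 199540372557848$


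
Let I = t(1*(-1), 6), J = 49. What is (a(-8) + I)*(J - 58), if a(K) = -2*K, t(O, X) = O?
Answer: -135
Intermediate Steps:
I = -1 (I = 1*(-1) = -1)
(a(-8) + I)*(J - 58) = (-2*(-8) - 1)*(49 - 58) = (16 - 1)*(-9) = 15*(-9) = -135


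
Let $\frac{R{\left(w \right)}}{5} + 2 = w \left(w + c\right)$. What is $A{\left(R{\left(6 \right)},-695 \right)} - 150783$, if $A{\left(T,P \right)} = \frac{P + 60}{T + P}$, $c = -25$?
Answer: $- \frac{38449538}{255} \approx -1.5078 \cdot 10^{5}$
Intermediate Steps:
$R{\left(w \right)} = -10 + 5 w \left(-25 + w\right)$ ($R{\left(w \right)} = -10 + 5 w \left(w - 25\right) = -10 + 5 w \left(-25 + w\right)$)
$A{\left(T,P \right)} = \frac{60 + P}{P + T}$
$A{\left(R{\left(6 \right)},-695 \right)} - 150783 = \frac{60 - 695}{-695 - \left(760 - 180\right)} - 150783 = \frac{1}{-695 - 580} \left(-635\right) - 150783 = \frac{1}{-1275} \left(-635\right) - 150783 = \left(- \frac{1}{1275}\right) \left(-635\right) - 150783 = \frac{127}{255} - 150783 = - \frac{38449538}{255}$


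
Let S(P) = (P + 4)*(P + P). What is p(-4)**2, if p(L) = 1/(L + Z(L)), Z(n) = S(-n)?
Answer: 1/3600 ≈ 0.00027778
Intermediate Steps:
S(P) = 2*P*(4 + P) (S(P) = (4 + P)*(2*P) = 2*P*(4 + P))
Z(n) = -2*n*(4 - n) (Z(n) = 2*(-n)*(4 - n) = -2*n*(4 - n))
p(L) = 1/(L + 2*L*(-4 + L))
p(-4)**2 = (1/((-4)*(-7 + 2*(-4))))**2 = (-1/(4*(-7 - 8)))**2 = (-1/4/(-15))**2 = (-1/4*(-1/15))**2 = (1/60)**2 = 1/3600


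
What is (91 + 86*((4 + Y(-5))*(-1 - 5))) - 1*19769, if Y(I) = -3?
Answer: -20194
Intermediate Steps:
(91 + 86*((4 + Y(-5))*(-1 - 5))) - 1*19769 = (91 + 86*((4 - 3)*(-1 - 5))) - 1*19769 = (91 + 86*(1*(-6))) - 19769 = (91 + 86*(-6)) - 19769 = (91 - 516) - 19769 = -425 - 19769 = -20194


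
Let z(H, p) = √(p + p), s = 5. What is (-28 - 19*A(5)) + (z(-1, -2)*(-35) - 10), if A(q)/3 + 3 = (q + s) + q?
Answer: -722 - 70*I ≈ -722.0 - 70.0*I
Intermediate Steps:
z(H, p) = √2*√p (z(H, p) = √(2*p) = √2*√p)
A(q) = 6 + 6*q (A(q) = -9 + 3*((q + 5) + q) = -9 + 3*((5 + q) + q) = -9 + 3*(5 + 2*q) = -9 + (15 + 6*q) = 6 + 6*q)
(-28 - 19*A(5)) + (z(-1, -2)*(-35) - 10) = (-28 - 19*(6 + 6*5)) + ((√2*√(-2))*(-35) - 10) = (-28 - 19*(6 + 30)) + ((√2*(I*√2))*(-35) - 10) = (-28 - 19*36) + ((2*I)*(-35) - 10) = (-28 - 684) + (-70*I - 10) = -712 + (-10 - 70*I) = -722 - 70*I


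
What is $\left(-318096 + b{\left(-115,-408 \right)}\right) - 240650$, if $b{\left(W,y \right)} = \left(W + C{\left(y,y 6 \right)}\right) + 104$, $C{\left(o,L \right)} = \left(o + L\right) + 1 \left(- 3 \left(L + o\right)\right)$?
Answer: $-553045$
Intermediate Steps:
$C{\left(o,L \right)} = - 2 L - 2 o$ ($C{\left(o,L \right)} = \left(L + o\right) + 1 \left(- 3 L - 3 o\right) = \left(L + o\right) - \left(3 L + 3 o\right) = - 2 L - 2 o$)
$b{\left(W,y \right)} = 104 + W - 14 y$ ($b{\left(W,y \right)} = \left(W - \left(2 y + 2 y 6\right)\right) + 104 = \left(W - \left(2 y + 2 \cdot 6 y\right)\right) + 104 = \left(W - 14 y\right) + 104 = 104 + W - 14 y$)
$\left(-318096 + b{\left(-115,-408 \right)}\right) - 240650 = \left(-318096 - -5701\right) - 240650 = \left(-318096 + \left(104 - 115 + 5712\right)\right) - 240650 = \left(-318096 + 5701\right) - 240650 = -312395 - 240650 = -553045$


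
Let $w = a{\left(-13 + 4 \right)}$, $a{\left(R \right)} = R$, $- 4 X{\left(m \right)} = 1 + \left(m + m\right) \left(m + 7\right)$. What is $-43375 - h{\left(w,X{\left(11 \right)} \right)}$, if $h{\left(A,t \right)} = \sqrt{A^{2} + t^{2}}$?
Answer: $-43375 - \frac{\sqrt{158905}}{4} \approx -43475.0$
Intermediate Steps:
$X{\left(m \right)} = - \frac{1}{4} - \frac{m \left(7 + m\right)}{2}$ ($X{\left(m \right)} = - \frac{1 + \left(m + m\right) \left(m + 7\right)}{4} = - \frac{1 + 2 m \left(7 + m\right)}{4} = - \frac{1}{4} - \frac{m \left(7 + m\right)}{2}$)
$w = -9$ ($w = -13 + 4 = -9$)
$-43375 - h{\left(w,X{\left(11 \right)} \right)} = -43375 - \sqrt{\left(-9\right)^{2} + \left(- \frac{1}{4} - \frac{77}{2} - \frac{11^{2}}{2}\right)^{2}} = -43375 - \sqrt{81 + \left(- \frac{1}{4} - \frac{77}{2} - \frac{121}{2}\right)^{2}} = -43375 - \sqrt{81 + \left(- \frac{397}{4}\right)^{2}} = -43375 - \sqrt{81 + \frac{157609}{16}} = -43375 - \sqrt{\frac{158905}{16}} = -43375 - \frac{\sqrt{158905}}{4}$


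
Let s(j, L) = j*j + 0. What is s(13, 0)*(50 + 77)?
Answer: 21463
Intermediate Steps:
s(j, L) = j**2 (s(j, L) = j**2 + 0 = j**2)
s(13, 0)*(50 + 77) = 13**2*(50 + 77) = 169*127 = 21463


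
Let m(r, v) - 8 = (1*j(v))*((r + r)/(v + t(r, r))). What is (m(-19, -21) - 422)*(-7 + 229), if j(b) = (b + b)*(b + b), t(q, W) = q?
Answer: 1400598/5 ≈ 2.8012e+5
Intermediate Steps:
j(b) = 4*b² (j(b) = (2*b)*(2*b) = 4*b²)
m(r, v) = 8 + 8*r*v²/(r + v) (m(r, v) = 8 + (1*(4*v²))*((r + r)/(v + r)) = 8 + (4*v²)*((2*r)/(r + v)) = 8 + (4*v²)*(2*r/(r + v)) = 8 + 8*r*v²/(r + v))
(m(-19, -21) - 422)*(-7 + 229) = (8*(-19 - 21 - 19*(-21)²)/(-19 - 21) - 422)*(-7 + 229) = (8*(-19 - 21 - 19*441)/(-40) - 422)*222 = (8*(-1/40)*(-19 - 21 - 8379) - 422)*222 = (8*(-1/40)*(-8419) - 422)*222 = (8419/5 - 422)*222 = (6309/5)*222 = 1400598/5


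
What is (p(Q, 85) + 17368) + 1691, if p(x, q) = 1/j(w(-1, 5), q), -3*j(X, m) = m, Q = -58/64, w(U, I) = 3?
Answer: 1620012/85 ≈ 19059.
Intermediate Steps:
Q = -29/32 (Q = -58*1/64 = -29/32 ≈ -0.90625)
j(X, m) = -m/3
p(x, q) = -3/q (p(x, q) = 1/(-q/3) = -3/q)
(p(Q, 85) + 17368) + 1691 = (-3/85 + 17368) + 1691 = 1476277/85 + 1691 = 1620012/85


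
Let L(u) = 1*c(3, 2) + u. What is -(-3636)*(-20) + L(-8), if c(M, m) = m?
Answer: -72726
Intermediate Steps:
L(u) = 2 + u (L(u) = 1*2 + u = 2 + u)
-(-3636)*(-20) + L(-8) = -(-3636)*(-20) + (2 - 8) = -202*360 - 6 = -72720 - 6 = -72726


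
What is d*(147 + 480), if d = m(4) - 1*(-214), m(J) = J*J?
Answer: 144210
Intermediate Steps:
m(J) = J²
d = 230 (d = 4² - 1*(-214) = 16 + 214 = 230)
d*(147 + 480) = 230*(147 + 480) = 230*627 = 144210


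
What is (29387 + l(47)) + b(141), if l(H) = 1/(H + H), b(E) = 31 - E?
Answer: 2752039/94 ≈ 29277.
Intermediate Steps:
l(H) = 1/(2*H)
(29387 + l(47)) + b(141) = (29387 + (½)/47) + (31 - 1*141) = (29387 + (½)*(1/47)) + (31 - 141) = (29387 + 1/94) - 110 = 2762379/94 - 110 = 2752039/94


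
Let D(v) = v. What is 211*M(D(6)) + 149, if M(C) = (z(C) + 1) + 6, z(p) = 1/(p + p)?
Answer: 19723/12 ≈ 1643.6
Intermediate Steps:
z(p) = 1/(2*p)
M(C) = 7 + 1/(2*C) (M(C) = (1/(2*C) + 1) + 6 = (1 + 1/(2*C)) + 6 = 7 + 1/(2*C))
211*M(D(6)) + 149 = 211*(7 + (1/2)/6) + 149 = 211*(7 + (1/2)*(1/6)) + 149 = 211*(7 + 1/12) + 149 = 211*(85/12) + 149 = 17935/12 + 149 = 19723/12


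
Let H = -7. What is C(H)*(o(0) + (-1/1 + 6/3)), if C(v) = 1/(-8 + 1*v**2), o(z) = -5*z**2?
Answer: 1/41 ≈ 0.024390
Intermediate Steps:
C(v) = 1/(-8 + v**2)
C(H)*(o(0) + (-1/1 + 6/3)) = (-5*0**2 + (-1/1 + 6/3))/(-8 + (-7)**2) = (-5*0 + (-1*1 + 6*(1/3)))/(-8 + 49) = (0 + (-1 + 2))/41 = (0 + 1)/41 = (1/41)*1 = 1/41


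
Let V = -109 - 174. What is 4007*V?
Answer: -1133981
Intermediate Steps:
V = -283
4007*V = 4007*(-283) = -1133981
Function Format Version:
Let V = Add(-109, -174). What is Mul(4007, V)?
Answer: -1133981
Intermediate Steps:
V = -283
Mul(4007, V) = Mul(4007, -283) = -1133981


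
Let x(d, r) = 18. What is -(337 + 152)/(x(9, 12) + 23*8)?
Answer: -489/202 ≈ -2.4208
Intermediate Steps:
-(337 + 152)/(x(9, 12) + 23*8) = -(337 + 152)/(18 + 23*8) = -489/(18 + 184) = -489/202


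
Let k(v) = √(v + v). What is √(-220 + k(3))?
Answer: √(-220 + √6) ≈ 14.75*I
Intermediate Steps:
k(v) = √2*√v (k(v) = √(2*v) = √2*√v)
√(-220 + k(3)) = √(-220 + √2*√3) = √(-220 + √6)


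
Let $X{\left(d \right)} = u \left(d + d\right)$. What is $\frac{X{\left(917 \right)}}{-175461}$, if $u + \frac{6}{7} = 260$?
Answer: $- \frac{475268}{175461} \approx -2.7087$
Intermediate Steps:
$u = \frac{1814}{7}$ ($u = - \frac{6}{7} + 260 = \frac{1814}{7} \approx 259.14$)
$X{\left(d \right)} = \frac{3628 d}{7}$ ($X{\left(d \right)} = \frac{1814 \left(d + d\right)}{7} = \frac{1814 \cdot 2 d}{7} = \frac{3628 d}{7}$)
$\frac{X{\left(917 \right)}}{-175461} = \frac{\frac{3628}{7} \cdot 917}{-175461} = 475268 \left(- \frac{1}{175461}\right) = - \frac{475268}{175461}$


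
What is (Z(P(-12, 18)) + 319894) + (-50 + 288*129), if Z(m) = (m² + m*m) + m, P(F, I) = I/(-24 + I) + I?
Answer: 357461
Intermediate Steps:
P(F, I) = I + I/(-24 + I) (P(F, I) = I/(-24 + I) + I = I + I/(-24 + I))
Z(m) = m + 2*m² (Z(m) = (m² + m²) + m = 2*m² + m = m + 2*m²)
(Z(P(-12, 18)) + 319894) + (-50 + 288*129) = ((18*(-23 + 18)/(-24 + 18))*(1 + 2*(18*(-23 + 18)/(-24 + 18))) + 319894) + (-50 + 288*129) = ((18*(-5)/(-6))*(1 + 2*(18*(-5)/(-6))) + 319894) + (-50 + 37152) = ((18*(-⅙)*(-5))*(1 + 2*(18*(-⅙)*(-5))) + 319894) + 37102 = (15*(1 + 2*15) + 319894) + 37102 = (15*(1 + 30) + 319894) + 37102 = (15*31 + 319894) + 37102 = (465 + 319894) + 37102 = 320359 + 37102 = 357461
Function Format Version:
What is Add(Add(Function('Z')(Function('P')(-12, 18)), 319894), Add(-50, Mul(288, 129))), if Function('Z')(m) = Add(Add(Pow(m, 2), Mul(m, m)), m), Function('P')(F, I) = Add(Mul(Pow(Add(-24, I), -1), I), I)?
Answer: 357461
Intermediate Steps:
Function('P')(F, I) = Add(I, Mul(I, Pow(Add(-24, I), -1))) (Function('P')(F, I) = Add(Mul(I, Pow(Add(-24, I), -1)), I) = Add(I, Mul(I, Pow(Add(-24, I), -1))))
Function('Z')(m) = Add(m, Mul(2, Pow(m, 2))) (Function('Z')(m) = Add(Add(Pow(m, 2), Pow(m, 2)), m) = Add(Mul(2, Pow(m, 2)), m) = Add(m, Mul(2, Pow(m, 2))))
Add(Add(Function('Z')(Function('P')(-12, 18)), 319894), Add(-50, Mul(288, 129))) = Add(Add(Mul(Mul(18, Pow(Add(-24, 18), -1), Add(-23, 18)), Add(1, Mul(2, Mul(18, Pow(Add(-24, 18), -1), Add(-23, 18))))), 319894), Add(-50, Mul(288, 129))) = Add(Add(Mul(Mul(18, Pow(-6, -1), -5), Add(1, Mul(2, Mul(18, Pow(-6, -1), -5)))), 319894), Add(-50, 37152)) = Add(Add(Mul(Mul(18, Rational(-1, 6), -5), Add(1, Mul(2, Mul(18, Rational(-1, 6), -5)))), 319894), 37102) = Add(Add(Mul(15, Add(1, Mul(2, 15))), 319894), 37102) = Add(Add(Mul(15, Add(1, 30)), 319894), 37102) = Add(Add(Mul(15, 31), 319894), 37102) = Add(Add(465, 319894), 37102) = Add(320359, 37102) = 357461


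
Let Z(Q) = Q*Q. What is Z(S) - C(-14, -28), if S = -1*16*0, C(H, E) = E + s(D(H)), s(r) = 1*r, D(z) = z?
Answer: 42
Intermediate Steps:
s(r) = r
C(H, E) = E + H
S = 0 (S = -16*0 = 0)
Z(Q) = Q**2
Z(S) - C(-14, -28) = 0**2 - (-28 - 14) = 0 - 1*(-42) = 0 + 42 = 42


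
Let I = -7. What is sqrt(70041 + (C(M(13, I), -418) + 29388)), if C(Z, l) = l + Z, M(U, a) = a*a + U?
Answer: sqrt(99073) ≈ 314.76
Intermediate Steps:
M(U, a) = U + a**2 (M(U, a) = a**2 + U = U + a**2)
C(Z, l) = Z + l
sqrt(70041 + (C(M(13, I), -418) + 29388)) = sqrt(70041 + (((13 + (-7)**2) - 418) + 29388)) = sqrt(70041 + (((13 + 49) - 418) + 29388)) = sqrt(70041 + ((62 - 418) + 29388)) = sqrt(70041 + (-356 + 29388)) = sqrt(70041 + 29032) = sqrt(99073)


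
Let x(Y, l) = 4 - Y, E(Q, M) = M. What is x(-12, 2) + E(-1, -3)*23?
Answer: -53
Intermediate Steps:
x(-12, 2) + E(-1, -3)*23 = (4 - 1*(-12)) - 3*23 = (4 + 12) - 69 = 16 - 69 = -53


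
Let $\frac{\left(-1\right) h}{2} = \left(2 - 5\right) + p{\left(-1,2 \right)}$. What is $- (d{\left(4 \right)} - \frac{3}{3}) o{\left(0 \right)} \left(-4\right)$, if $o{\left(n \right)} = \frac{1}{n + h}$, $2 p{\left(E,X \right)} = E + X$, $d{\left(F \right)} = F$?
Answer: $\frac{12}{5} \approx 2.4$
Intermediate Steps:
$p{\left(E,X \right)} = \frac{E}{2} + \frac{X}{2}$ ($p{\left(E,X \right)} = \frac{E + X}{2} = \frac{E}{2} + \frac{X}{2}$)
$h = 5$ ($h = - 2 \left(\left(2 - 5\right) + \left(\frac{1}{2} \left(-1\right) + \frac{1}{2} \cdot 2\right)\right) = - 2 \left(-3 + \left(- \frac{1}{2} + 1\right)\right) = - 2 \left(-3 + \frac{1}{2}\right) = \left(-2\right) \left(- \frac{5}{2}\right) = 5$)
$o{\left(n \right)} = \frac{1}{5 + n}$ ($o{\left(n \right)} = \frac{1}{n + 5} = \frac{1}{5 + n}$)
$- (d{\left(4 \right)} - \frac{3}{3}) o{\left(0 \right)} \left(-4\right) = \frac{\left(-1\right) \left(4 - \frac{3}{3}\right)}{5 + 0} \left(-4\right) = \frac{\left(-1\right) \left(4 - 1\right)}{5} \left(-4\right) = - (4 - 1) \frac{1}{5} \left(-4\right) = \left(-1\right) 3 \cdot \frac{1}{5} \left(-4\right) = \left(-3\right) \frac{1}{5} \left(-4\right) = \left(- \frac{3}{5}\right) \left(-4\right) = \frac{12}{5}$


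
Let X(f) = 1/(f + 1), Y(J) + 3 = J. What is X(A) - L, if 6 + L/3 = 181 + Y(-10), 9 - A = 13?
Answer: -1459/3 ≈ -486.33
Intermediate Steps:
A = -4 (A = 9 - 1*13 = 9 - 13 = -4)
Y(J) = -3 + J
L = 486 (L = -18 + 3*(181 + (-3 - 10)) = -18 + 3*(181 - 13) = -18 + 3*168 = -18 + 504 = 486)
X(f) = 1/(1 + f)
X(A) - L = 1/(1 - 4) - 1*486 = 1/(-3) - 486 = -1/3 - 486 = -1459/3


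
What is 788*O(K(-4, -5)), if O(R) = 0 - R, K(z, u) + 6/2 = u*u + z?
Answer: -14184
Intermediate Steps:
K(z, u) = -3 + z + u² (K(z, u) = -3 + (u*u + z) = -3 + (u² + z) = -3 + (z + u²) = -3 + z + u²)
O(R) = -R
788*O(K(-4, -5)) = 788*(-(-3 - 4 + (-5)²)) = 788*(-(-3 - 4 + 25)) = 788*(-1*18) = 788*(-18) = -14184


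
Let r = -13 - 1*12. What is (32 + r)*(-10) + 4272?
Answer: 4202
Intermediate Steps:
r = -25 (r = -13 - 12 = -25)
(32 + r)*(-10) + 4272 = (32 - 25)*(-10) + 4272 = 7*(-10) + 4272 = -70 + 4272 = 4202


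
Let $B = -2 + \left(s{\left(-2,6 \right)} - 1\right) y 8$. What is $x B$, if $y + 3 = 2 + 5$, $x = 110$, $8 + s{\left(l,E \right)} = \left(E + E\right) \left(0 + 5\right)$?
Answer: $179300$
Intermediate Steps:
$s{\left(l,E \right)} = -8 + 10 E$ ($s{\left(l,E \right)} = -8 + \left(E + E\right) \left(0 + 5\right) = -8 + 2 E 5 = -8 + 10 E$)
$y = 4$ ($y = -3 + \left(2 + 5\right) = -3 + 7 = 4$)
$B = 1630$ ($B = -2 + \left(\left(-8 + 10 \cdot 6\right) - 1\right) 4 \cdot 8 = -2 + \left(\left(-8 + 60\right) - 1\right) 4 \cdot 8 = -2 + \left(52 - 1\right) 4 \cdot 8 = -2 + 51 \cdot 4 \cdot 8 = -2 + 204 \cdot 8 = -2 + 1632 = 1630$)
$x B = 110 \cdot 1630 = 179300$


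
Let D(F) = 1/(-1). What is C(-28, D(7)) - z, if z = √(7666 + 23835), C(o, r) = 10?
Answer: 10 - 17*√109 ≈ -167.49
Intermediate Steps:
D(F) = -1
z = 17*√109 (z = √31501 = 17*√109 ≈ 177.49)
C(-28, D(7)) - z = 10 - 17*√109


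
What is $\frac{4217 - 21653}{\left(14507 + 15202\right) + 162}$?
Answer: $- \frac{5812}{9957} \approx -0.58371$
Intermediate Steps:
$\frac{4217 - 21653}{\left(14507 + 15202\right) + 162} = - \frac{17436}{29709 + 162} = - \frac{17436}{29871} = \left(-17436\right) \frac{1}{29871} = - \frac{5812}{9957}$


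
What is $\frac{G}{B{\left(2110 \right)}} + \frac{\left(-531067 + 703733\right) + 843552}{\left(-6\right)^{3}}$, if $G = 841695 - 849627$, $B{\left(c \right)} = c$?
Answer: $- \frac{536483323}{113940} \approx -4708.5$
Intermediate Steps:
$G = -7932$
$\frac{G}{B{\left(2110 \right)}} + \frac{\left(-531067 + 703733\right) + 843552}{\left(-6\right)^{3}} = - \frac{7932}{2110} + \frac{\left(-531067 + 703733\right) + 843552}{\left(-6\right)^{3}} = \left(-7932\right) \frac{1}{2110} + \frac{172666 + 843552}{-216} = - \frac{3966}{1055} + 1016218 \left(- \frac{1}{216}\right) = - \frac{3966}{1055} - \frac{508109}{108} = - \frac{536483323}{113940}$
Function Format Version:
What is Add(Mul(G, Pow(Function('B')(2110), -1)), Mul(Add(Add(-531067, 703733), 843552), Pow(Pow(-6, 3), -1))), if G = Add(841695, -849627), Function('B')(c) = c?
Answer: Rational(-536483323, 113940) ≈ -4708.5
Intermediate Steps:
G = -7932
Add(Mul(G, Pow(Function('B')(2110), -1)), Mul(Add(Add(-531067, 703733), 843552), Pow(Pow(-6, 3), -1))) = Add(Mul(-7932, Pow(2110, -1)), Mul(Add(Add(-531067, 703733), 843552), Pow(Pow(-6, 3), -1))) = Add(Mul(-7932, Rational(1, 2110)), Mul(Add(172666, 843552), Pow(-216, -1))) = Add(Rational(-3966, 1055), Mul(1016218, Rational(-1, 216))) = Add(Rational(-3966, 1055), Rational(-508109, 108)) = Rational(-536483323, 113940)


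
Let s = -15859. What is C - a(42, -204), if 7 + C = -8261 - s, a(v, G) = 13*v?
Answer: 7045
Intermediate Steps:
C = 7591 (C = -7 + (-8261 - 1*(-15859)) = -7 + (-8261 + 15859) = -7 + 7598 = 7591)
C - a(42, -204) = 7591 - 13*42 = 7591 - 1*546 = 7591 - 546 = 7045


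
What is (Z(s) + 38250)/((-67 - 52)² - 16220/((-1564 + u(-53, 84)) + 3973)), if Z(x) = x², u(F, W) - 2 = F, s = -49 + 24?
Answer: 45833625/16687709 ≈ 2.7466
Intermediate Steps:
s = -25
u(F, W) = 2 + F
(Z(s) + 38250)/((-67 - 52)² - 16220/((-1564 + u(-53, 84)) + 3973)) = ((-25)² + 38250)/((-67 - 52)² - 16220/((-1564 + (2 - 53)) + 3973)) = (625 + 38250)/((-119)² - 16220/((-1564 - 51) + 3973)) = 38875/(14161 - 16220/(-1615 + 3973)) = 38875/(14161 - 16220/2358) = 38875/(14161 - 16220*1/2358) = 38875/(14161 - 8110/1179) = 38875/(16687709/1179) = 38875*(1179/16687709) = 45833625/16687709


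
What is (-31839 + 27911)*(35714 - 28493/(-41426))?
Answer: -2905770714348/20713 ≈ -1.4029e+8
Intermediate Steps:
(-31839 + 27911)*(35714 - 28493/(-41426)) = -3928*(35714 - 28493*(-1/41426)) = -3928*(35714 + 28493/41426) = -3928*1479516657/41426 = -2905770714348/20713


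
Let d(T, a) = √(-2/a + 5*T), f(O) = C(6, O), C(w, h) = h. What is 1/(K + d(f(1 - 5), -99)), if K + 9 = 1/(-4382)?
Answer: -17109348102/191969443051 - 57605772*I*√21758/191969443051 ≈ -0.089125 - 0.044263*I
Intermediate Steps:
f(O) = O
K = -39439/4382 (K = -9 + 1/(-4382) = -9 - 1/4382 = -39439/4382 ≈ -9.0002)
1/(K + d(f(1 - 5), -99)) = 1/(-39439/4382 + √(-2/(-99) + 5*(1 - 5))) = 1/(-39439/4382 + √(-2*(-1/99) + 5*(-4))) = 1/(-39439/4382 + √(2/99 - 20)) = 1/(-39439/4382 + √(-1978/99)) = 1/(-39439/4382 + I*√21758/33)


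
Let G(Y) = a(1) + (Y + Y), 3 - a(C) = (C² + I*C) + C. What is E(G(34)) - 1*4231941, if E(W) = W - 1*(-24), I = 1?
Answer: -4231849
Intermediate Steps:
a(C) = 3 - C² - 2*C (a(C) = 3 - ((C² + 1*C) + C) = 3 - ((C² + C) + C) = 3 - ((C + C²) + C) = 3 - (C² + 2*C) = 3 + (-C² - 2*C) = 3 - C² - 2*C)
G(Y) = 2*Y (G(Y) = (3 - 1*1² - 2*1) + (Y + Y) = (3 - 1*1 - 2) + 2*Y = (3 - 1 - 2) + 2*Y = 0 + 2*Y = 2*Y)
E(W) = 24 + W (E(W) = W + 24 = 24 + W)
E(G(34)) - 1*4231941 = (24 + 2*34) - 1*4231941 = (24 + 68) - 4231941 = 92 - 4231941 = -4231849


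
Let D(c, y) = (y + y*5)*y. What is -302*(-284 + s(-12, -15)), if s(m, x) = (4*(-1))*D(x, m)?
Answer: 1129480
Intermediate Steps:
D(c, y) = 6*y² (D(c, y) = (y + 5*y)*y = (6*y)*y = 6*y²)
s(m, x) = -24*m² (s(m, x) = (4*(-1))*(6*m²) = -24*m²)
-302*(-284 + s(-12, -15)) = -302*(-284 - 24*(-12)²) = -302*(-284 - 24*144) = -302*(-284 - 3456) = -302*(-3740) = 1129480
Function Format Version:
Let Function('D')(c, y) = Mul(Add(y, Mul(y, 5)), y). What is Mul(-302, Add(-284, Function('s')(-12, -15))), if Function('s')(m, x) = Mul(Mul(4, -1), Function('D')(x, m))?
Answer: 1129480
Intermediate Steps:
Function('D')(c, y) = Mul(6, Pow(y, 2)) (Function('D')(c, y) = Mul(Add(y, Mul(5, y)), y) = Mul(Mul(6, y), y) = Mul(6, Pow(y, 2)))
Function('s')(m, x) = Mul(-24, Pow(m, 2)) (Function('s')(m, x) = Mul(Mul(4, -1), Mul(6, Pow(m, 2))) = Mul(-4, Mul(6, Pow(m, 2))) = Mul(-24, Pow(m, 2)))
Mul(-302, Add(-284, Function('s')(-12, -15))) = Mul(-302, Add(-284, Mul(-24, Pow(-12, 2)))) = Mul(-302, Add(-284, Mul(-24, 144))) = Mul(-302, Add(-284, -3456)) = Mul(-302, -3740) = 1129480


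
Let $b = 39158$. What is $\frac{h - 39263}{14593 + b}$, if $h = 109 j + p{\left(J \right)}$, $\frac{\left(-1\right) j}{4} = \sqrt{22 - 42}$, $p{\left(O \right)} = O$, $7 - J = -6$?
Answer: $- \frac{39250}{53751} - \frac{872 i \sqrt{5}}{53751} \approx -0.73022 - 0.036276 i$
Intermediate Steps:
$J = 13$ ($J = 7 - -6 = 7 + 6 = 13$)
$j = - 8 i \sqrt{5}$ ($j = - 4 \sqrt{22 - 42} = - 4 \sqrt{-20} = - 4 \cdot 2 i \sqrt{5} = - 8 i \sqrt{5} \approx - 17.889 i$)
$h = 13 - 872 i \sqrt{5}$ ($h = 109 \left(- 8 i \sqrt{5}\right) + 13 = - 872 i \sqrt{5} + 13 = 13 - 872 i \sqrt{5} \approx 13.0 - 1949.9 i$)
$\frac{h - 39263}{14593 + b} = \frac{\left(13 - 872 i \sqrt{5}\right) - 39263}{14593 + 39158} = \frac{-39250 - 872 i \sqrt{5}}{53751} = \left(-39250 - 872 i \sqrt{5}\right) \frac{1}{53751} = - \frac{39250}{53751} - \frac{872 i \sqrt{5}}{53751}$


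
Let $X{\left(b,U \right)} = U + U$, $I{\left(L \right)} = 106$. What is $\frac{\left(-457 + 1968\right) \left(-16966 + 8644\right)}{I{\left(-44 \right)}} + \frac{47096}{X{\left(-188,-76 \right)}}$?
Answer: $- \frac{119770160}{1007} \approx -1.1894 \cdot 10^{5}$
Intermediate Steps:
$X{\left(b,U \right)} = 2 U$
$\frac{\left(-457 + 1968\right) \left(-16966 + 8644\right)}{I{\left(-44 \right)}} + \frac{47096}{X{\left(-188,-76 \right)}} = \frac{\left(-457 + 1968\right) \left(-16966 + 8644\right)}{106} + \frac{47096}{2 \left(-76\right)} = 1511 \left(-8322\right) \frac{1}{106} + \frac{47096}{-152} = \left(-12574542\right) \frac{1}{106} + 47096 \left(- \frac{1}{152}\right) = - \frac{6287271}{53} - \frac{5887}{19} = - \frac{119770160}{1007}$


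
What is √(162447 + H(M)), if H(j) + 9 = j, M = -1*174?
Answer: 2*√40566 ≈ 402.82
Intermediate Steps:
M = -174
H(j) = -9 + j
√(162447 + H(M)) = √(162447 + (-9 - 174)) = √(162447 - 183) = √162264 = 2*√40566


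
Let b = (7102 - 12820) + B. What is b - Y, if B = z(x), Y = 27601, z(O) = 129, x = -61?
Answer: -33190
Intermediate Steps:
B = 129
b = -5589 (b = (7102 - 12820) + 129 = -5718 + 129 = -5589)
b - Y = -5589 - 1*27601 = -5589 - 27601 = -33190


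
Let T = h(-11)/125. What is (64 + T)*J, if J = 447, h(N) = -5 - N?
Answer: 3578682/125 ≈ 28629.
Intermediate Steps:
T = 6/125 (T = (-5 - 1*(-11))/125 = (-5 + 11)*(1/125) = 6*(1/125) = 6/125 ≈ 0.048000)
(64 + T)*J = (64 + 6/125)*447 = (8006/125)*447 = 3578682/125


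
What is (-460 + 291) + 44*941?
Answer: 41235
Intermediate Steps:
(-460 + 291) + 44*941 = -169 + 41404 = 41235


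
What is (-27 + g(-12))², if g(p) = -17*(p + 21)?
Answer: 32400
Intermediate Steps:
g(p) = -357 - 17*p (g(p) = -17*(21 + p) = -357 - 17*p)
(-27 + g(-12))² = (-27 + (-357 - 17*(-12)))² = (-27 + (-357 + 204))² = (-27 - 153)² = (-180)² = 32400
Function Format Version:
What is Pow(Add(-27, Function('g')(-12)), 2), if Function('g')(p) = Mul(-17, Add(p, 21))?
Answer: 32400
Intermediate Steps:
Function('g')(p) = Add(-357, Mul(-17, p)) (Function('g')(p) = Mul(-17, Add(21, p)) = Add(-357, Mul(-17, p)))
Pow(Add(-27, Function('g')(-12)), 2) = Pow(Add(-27, Add(-357, Mul(-17, -12))), 2) = Pow(Add(-27, Add(-357, 204)), 2) = Pow(Add(-27, -153), 2) = Pow(-180, 2) = 32400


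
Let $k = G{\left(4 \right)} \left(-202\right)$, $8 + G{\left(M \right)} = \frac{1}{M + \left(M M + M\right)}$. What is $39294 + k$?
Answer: $\frac{490819}{12} \approx 40902.0$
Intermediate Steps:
$G{\left(M \right)} = -8 + \frac{1}{M^{2} + 2 M}$ ($G{\left(M \right)} = -8 + \frac{1}{M + \left(M M + M\right)} = -8 + \frac{1}{M + \left(M^{2} + M\right)} = -8 + \frac{1}{M + \left(M + M^{2}\right)} = -8 + \frac{1}{M^{2} + 2 M}$)
$k = \frac{19291}{12}$ ($k = \frac{1 - 64 - 8 \cdot 4^{2}}{4 \left(2 + 4\right)} \left(-202\right) = \frac{1 - 64 - 128}{4 \cdot 6} \left(-202\right) = \frac{1}{4} \cdot \frac{1}{6} \left(1 - 64 - 128\right) \left(-202\right) = \frac{1}{4} \cdot \frac{1}{6} \left(-191\right) \left(-202\right) = \left(- \frac{191}{24}\right) \left(-202\right) = \frac{19291}{12} \approx 1607.6$)
$39294 + k = 39294 + \frac{19291}{12} = \frac{490819}{12}$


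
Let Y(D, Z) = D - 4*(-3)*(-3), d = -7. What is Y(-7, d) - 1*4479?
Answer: -4522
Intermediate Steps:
Y(D, Z) = -36 + D (Y(D, Z) = D + 12*(-3) = D - 36 = -36 + D)
Y(-7, d) - 1*4479 = (-36 - 7) - 1*4479 = -43 - 4479 = -4522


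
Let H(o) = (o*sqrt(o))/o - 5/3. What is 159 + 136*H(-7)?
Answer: -203/3 + 136*I*sqrt(7) ≈ -67.667 + 359.82*I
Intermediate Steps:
H(o) = -5/3 + sqrt(o) (H(o) = o**(3/2)/o - 5*1/3 = sqrt(o) - 5/3 = -5/3 + sqrt(o))
159 + 136*H(-7) = 159 + 136*(-5/3 + sqrt(-7)) = 159 + 136*(-5/3 + I*sqrt(7)) = 159 + (-680/3 + 136*I*sqrt(7)) = -203/3 + 136*I*sqrt(7)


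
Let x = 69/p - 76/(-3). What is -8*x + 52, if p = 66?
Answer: -5248/33 ≈ -159.03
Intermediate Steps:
x = 1741/66 (x = 69/66 - 76/(-3) = 69*(1/66) - 76*(-1/3) = 23/22 + 76/3 = 1741/66 ≈ 26.379)
-8*x + 52 = -8*1741/66 + 52 = -6964/33 + 52 = -5248/33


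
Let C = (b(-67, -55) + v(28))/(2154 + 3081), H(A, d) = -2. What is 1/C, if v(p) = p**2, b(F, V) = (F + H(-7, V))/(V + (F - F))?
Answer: 287925/43189 ≈ 6.6666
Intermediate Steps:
b(F, V) = (-2 + F)/V (b(F, V) = (F - 2)/(V + (F - F)) = (-2 + F)/(V + 0) = (-2 + F)/V)
C = 43189/287925 (C = ((-2 - 67)/(-55) + 28**2)/(2154 + 3081) = (-1/55*(-69) + 784)/5235 = (69/55 + 784)*(1/5235) = (43189/55)*(1/5235) = 43189/287925 ≈ 0.15000)
1/C = 1/(43189/287925) = 287925/43189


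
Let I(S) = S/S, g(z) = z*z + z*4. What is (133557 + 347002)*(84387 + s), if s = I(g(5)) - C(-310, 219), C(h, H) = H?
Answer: 40448170471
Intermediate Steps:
g(z) = z² + 4*z
I(S) = 1
s = -218 (s = 1 - 1*219 = 1 - 219 = -218)
(133557 + 347002)*(84387 + s) = (133557 + 347002)*(84387 - 218) = 480559*84169 = 40448170471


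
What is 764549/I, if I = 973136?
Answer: 764549/973136 ≈ 0.78566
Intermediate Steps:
764549/I = 764549/973136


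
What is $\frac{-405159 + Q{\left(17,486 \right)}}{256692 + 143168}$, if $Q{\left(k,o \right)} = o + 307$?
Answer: $- \frac{202183}{199930} \approx -1.0113$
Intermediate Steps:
$Q{\left(k,o \right)} = 307 + o$
$\frac{-405159 + Q{\left(17,486 \right)}}{256692 + 143168} = \frac{-405159 + \left(307 + 486\right)}{256692 + 143168} = \frac{-405159 + 793}{399860} = \left(-404366\right) \frac{1}{399860} = - \frac{202183}{199930}$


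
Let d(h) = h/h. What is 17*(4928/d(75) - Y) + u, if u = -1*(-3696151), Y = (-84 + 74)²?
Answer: 3778227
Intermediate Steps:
d(h) = 1
Y = 100 (Y = (-10)² = 100)
u = 3696151
17*(4928/d(75) - Y) + u = 17*(4928/1 - 1*100) + 3696151 = 17*(4928*1 - 100) + 3696151 = 17*(4928 - 100) + 3696151 = 17*4828 + 3696151 = 82076 + 3696151 = 3778227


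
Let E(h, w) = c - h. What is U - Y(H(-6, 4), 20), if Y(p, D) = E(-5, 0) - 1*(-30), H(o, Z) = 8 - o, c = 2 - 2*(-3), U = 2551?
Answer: 2508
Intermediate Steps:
c = 8 (c = 2 + 6 = 8)
E(h, w) = 8 - h
Y(p, D) = 43 (Y(p, D) = (8 - 1*(-5)) - 1*(-30) = (8 + 5) + 30 = 13 + 30 = 43)
U - Y(H(-6, 4), 20) = 2551 - 1*43 = 2551 - 43 = 2508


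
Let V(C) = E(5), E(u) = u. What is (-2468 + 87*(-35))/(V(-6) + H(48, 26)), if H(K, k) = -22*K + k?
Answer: 5513/1025 ≈ 5.3785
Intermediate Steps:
H(K, k) = k - 22*K
V(C) = 5
(-2468 + 87*(-35))/(V(-6) + H(48, 26)) = (-2468 + 87*(-35))/(5 + (26 - 22*48)) = (-2468 - 3045)/(5 + (26 - 1056)) = -5513/(5 - 1030) = -5513/(-1025) = -5513*(-1/1025) = 5513/1025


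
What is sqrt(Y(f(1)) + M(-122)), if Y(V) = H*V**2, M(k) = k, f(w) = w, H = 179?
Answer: sqrt(57) ≈ 7.5498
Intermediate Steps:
Y(V) = 179*V**2
sqrt(Y(f(1)) + M(-122)) = sqrt(179*1**2 - 122) = sqrt(179*1 - 122) = sqrt(179 - 122) = sqrt(57)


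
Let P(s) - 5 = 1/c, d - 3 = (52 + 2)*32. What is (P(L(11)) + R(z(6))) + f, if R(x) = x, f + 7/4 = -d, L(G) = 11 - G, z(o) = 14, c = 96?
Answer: -164519/96 ≈ -1713.7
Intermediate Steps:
d = 1731 (d = 3 + (52 + 2)*32 = 3 + 54*32 = 3 + 1728 = 1731)
f = -6931/4 (f = -7/4 - 1*1731 = -7/4 - 1731 = -6931/4 ≈ -1732.8)
P(s) = 481/96 (P(s) = 5 + 1/96 = 481/96)
(P(L(11)) + R(z(6))) + f = (481/96 + 14) - 6931/4 = 1825/96 - 6931/4 = -164519/96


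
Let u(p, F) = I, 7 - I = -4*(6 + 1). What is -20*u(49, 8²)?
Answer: -700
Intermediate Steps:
I = 35 (I = 7 - (-4)*(6 + 1) = 7 - (-4)*7 = 7 - 1*(-28) = 7 + 28 = 35)
u(p, F) = 35
-20*u(49, 8²) = -20*35 = -700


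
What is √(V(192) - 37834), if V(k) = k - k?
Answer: I*√37834 ≈ 194.51*I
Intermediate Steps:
V(k) = 0
√(V(192) - 37834) = √(0 - 37834) = √(-37834) = I*√37834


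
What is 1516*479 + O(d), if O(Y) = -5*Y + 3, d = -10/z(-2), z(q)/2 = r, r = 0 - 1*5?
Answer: 726162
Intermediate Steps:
r = -5 (r = 0 - 5 = -5)
z(q) = -10 (z(q) = 2*(-5) = -10)
d = 1 (d = -10/(-10) = -10*(-⅒) = 1)
O(Y) = 3 - 5*Y
1516*479 + O(d) = 1516*479 + (3 - 5*1) = 726164 + (3 - 5) = 726164 - 2 = 726162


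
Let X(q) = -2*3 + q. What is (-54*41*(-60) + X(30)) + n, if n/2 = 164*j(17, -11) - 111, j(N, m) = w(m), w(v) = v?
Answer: 129034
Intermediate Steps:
j(N, m) = m
X(q) = -6 + q
n = -3830 (n = 2*(164*(-11) - 111) = 2*(-1804 - 111) = 2*(-1915) = -3830)
(-54*41*(-60) + X(30)) + n = (-54*41*(-60) + (-6 + 30)) - 3830 = (-2214*(-60) + 24) - 3830 = (132840 + 24) - 3830 = 132864 - 3830 = 129034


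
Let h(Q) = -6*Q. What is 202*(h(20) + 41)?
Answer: -15958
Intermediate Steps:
202*(h(20) + 41) = 202*(-6*20 + 41) = 202*(-120 + 41) = 202*(-79) = -15958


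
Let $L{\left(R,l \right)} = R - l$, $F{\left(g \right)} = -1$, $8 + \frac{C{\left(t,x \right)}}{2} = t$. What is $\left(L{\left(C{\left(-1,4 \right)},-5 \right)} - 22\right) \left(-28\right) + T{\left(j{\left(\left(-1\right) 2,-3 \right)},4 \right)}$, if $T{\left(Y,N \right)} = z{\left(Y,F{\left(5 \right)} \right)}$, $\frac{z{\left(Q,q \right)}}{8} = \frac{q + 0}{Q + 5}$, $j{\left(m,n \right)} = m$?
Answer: $\frac{2932}{3} \approx 977.33$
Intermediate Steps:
$C{\left(t,x \right)} = -16 + 2 t$
$z{\left(Q,q \right)} = \frac{8 q}{5 + Q}$ ($z{\left(Q,q \right)} = 8 \frac{q + 0}{Q + 5} = 8 \frac{q}{5 + Q} = \frac{8 q}{5 + Q}$)
$T{\left(Y,N \right)} = - \frac{8}{5 + Y}$ ($T{\left(Y,N \right)} = 8 \left(-1\right) \frac{1}{5 + Y} = - \frac{8}{5 + Y}$)
$\left(L{\left(C{\left(-1,4 \right)},-5 \right)} - 22\right) \left(-28\right) + T{\left(j{\left(\left(-1\right) 2,-3 \right)},4 \right)} = \left(\left(\left(-16 + 2 \left(-1\right)\right) - -5\right) - 22\right) \left(-28\right) - \frac{8}{5 - 2} = \left(\left(\left(-16 - 2\right) + 5\right) - 22\right) \left(-28\right) - \frac{8}{5 - 2} = \left(\left(-18 + 5\right) - 22\right) \left(-28\right) - \frac{8}{3} = \left(-13 - 22\right) \left(-28\right) - \frac{8}{3} = \left(-35\right) \left(-28\right) - \frac{8}{3} = 980 - \frac{8}{3} = \frac{2932}{3}$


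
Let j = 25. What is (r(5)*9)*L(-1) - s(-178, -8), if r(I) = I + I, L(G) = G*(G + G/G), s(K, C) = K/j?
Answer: 178/25 ≈ 7.1200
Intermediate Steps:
s(K, C) = K/25
L(G) = G*(1 + G) (L(G) = G*(G + 1) = G*(1 + G))
r(I) = 2*I
(r(5)*9)*L(-1) - s(-178, -8) = ((2*5)*9)*(-(1 - 1)) - (-178)/25 = (10*9)*(-1*0) - 1*(-178/25) = 90*0 + 178/25 = 0 + 178/25 = 178/25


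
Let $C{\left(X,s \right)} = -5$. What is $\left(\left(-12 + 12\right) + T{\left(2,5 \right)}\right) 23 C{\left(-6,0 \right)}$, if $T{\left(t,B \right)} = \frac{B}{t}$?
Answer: $- \frac{575}{2} \approx -287.5$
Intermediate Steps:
$\left(\left(-12 + 12\right) + T{\left(2,5 \right)}\right) 23 C{\left(-6,0 \right)} = \left(\left(-12 + 12\right) + \frac{5}{2}\right) 23 \left(-5\right) = \left(0 + 5 \cdot \frac{1}{2}\right) 23 \left(-5\right) = \left(0 + \frac{5}{2}\right) 23 \left(-5\right) = \frac{5}{2} \cdot 23 \left(-5\right) = \frac{115}{2} \left(-5\right) = - \frac{575}{2}$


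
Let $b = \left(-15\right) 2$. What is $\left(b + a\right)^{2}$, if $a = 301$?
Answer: $73441$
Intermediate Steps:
$b = -30$
$\left(b + a\right)^{2} = \left(-30 + 301\right)^{2} = 271^{2} = 73441$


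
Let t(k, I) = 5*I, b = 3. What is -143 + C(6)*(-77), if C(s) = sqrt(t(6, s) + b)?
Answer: -143 - 77*sqrt(33) ≈ -585.33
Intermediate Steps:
C(s) = sqrt(3 + 5*s) (C(s) = sqrt(5*s + 3) = sqrt(3 + 5*s))
-143 + C(6)*(-77) = -143 + sqrt(3 + 5*6)*(-77) = -143 + sqrt(3 + 30)*(-77) = -143 + sqrt(33)*(-77) = -143 - 77*sqrt(33)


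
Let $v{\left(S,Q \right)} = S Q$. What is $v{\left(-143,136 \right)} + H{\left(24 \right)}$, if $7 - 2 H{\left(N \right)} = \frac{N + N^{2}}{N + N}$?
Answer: $- \frac{77803}{4} \approx -19451.0$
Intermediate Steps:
$v{\left(S,Q \right)} = Q S$
$H{\left(N \right)} = \frac{7}{2} - \frac{N + N^{2}}{4 N}$ ($H{\left(N \right)} = \frac{7}{2} - \frac{\left(N + N^{2}\right) \frac{1}{N + N}}{2} = \frac{7}{2} - \frac{\left(N + N^{2}\right) \frac{1}{2 N}}{2} = \frac{7}{2} - \frac{\frac{1}{2} \frac{1}{N} \left(N + N^{2}\right)}{2} = \frac{7}{2} - \frac{N + N^{2}}{4 N}$)
$v{\left(-143,136 \right)} + H{\left(24 \right)} = 136 \left(-143\right) + \left(\frac{13}{4} - 6\right) = -19448 + \left(\frac{13}{4} - 6\right) = -19448 - \frac{11}{4} = - \frac{77803}{4}$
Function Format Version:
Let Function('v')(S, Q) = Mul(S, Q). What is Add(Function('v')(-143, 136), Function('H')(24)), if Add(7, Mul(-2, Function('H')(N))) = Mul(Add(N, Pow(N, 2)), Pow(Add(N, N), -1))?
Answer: Rational(-77803, 4) ≈ -19451.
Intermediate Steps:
Function('v')(S, Q) = Mul(Q, S)
Function('H')(N) = Add(Rational(7, 2), Mul(Rational(-1, 4), Pow(N, -1), Add(N, Pow(N, 2)))) (Function('H')(N) = Add(Rational(7, 2), Mul(Rational(-1, 2), Mul(Add(N, Pow(N, 2)), Pow(Add(N, N), -1)))) = Add(Rational(7, 2), Mul(Rational(-1, 2), Mul(Add(N, Pow(N, 2)), Pow(Mul(2, N), -1)))) = Add(Rational(7, 2), Mul(Rational(-1, 2), Mul(Add(N, Pow(N, 2)), Mul(Rational(1, 2), Pow(N, -1))))) = Add(Rational(7, 2), Mul(Rational(-1, 2), Mul(Rational(1, 2), Pow(N, -1), Add(N, Pow(N, 2))))) = Add(Rational(7, 2), Mul(Rational(-1, 4), Pow(N, -1), Add(N, Pow(N, 2)))))
Add(Function('v')(-143, 136), Function('H')(24)) = Add(Mul(136, -143), Add(Rational(13, 4), Mul(Rational(-1, 4), 24))) = Add(-19448, Add(Rational(13, 4), -6)) = Add(-19448, Rational(-11, 4)) = Rational(-77803, 4)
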